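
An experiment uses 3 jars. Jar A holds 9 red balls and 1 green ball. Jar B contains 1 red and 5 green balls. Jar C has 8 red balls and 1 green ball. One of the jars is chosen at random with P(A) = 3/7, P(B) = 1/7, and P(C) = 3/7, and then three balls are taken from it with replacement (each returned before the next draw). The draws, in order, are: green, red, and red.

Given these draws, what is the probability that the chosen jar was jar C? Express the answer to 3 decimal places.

0.497

Compute the likelihood of the observed sequence for each case: P(data | jar A) = (1/10)(9/10)(9/10) = 0.081; P(data | jar B) = (5/6)(1/6)(1/6) = 0.023148; P(data | jar C) = (1/9)(8/9)(8/9) = 0.087791.
The prior-weighted likelihoods are 3/7 · 0.081 = 0.034714, 1/7 · 0.023148 = 0.0033069, 3/7 · 0.087791 = 0.037625; these sum to 0.075646.
So P(jar C | data) = (0.037625) / (0.075646) = 0.49738.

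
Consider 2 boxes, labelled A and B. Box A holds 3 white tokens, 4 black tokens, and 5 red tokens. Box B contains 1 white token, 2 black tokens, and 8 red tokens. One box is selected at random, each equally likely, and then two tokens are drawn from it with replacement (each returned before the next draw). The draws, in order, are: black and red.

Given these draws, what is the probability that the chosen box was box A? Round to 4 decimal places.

0.5123

Compute the likelihood of the observed sequence for each case: P(data | box A) = (4/12)(5/12) = 0.13889; P(data | box B) = (2/11)(8/11) = 0.13223.
The prior-weighted likelihoods are 1/2 · 0.13889 = 0.069444, 1/2 · 0.13223 = 0.066116; summing to 0.13556.
So P(box A | data) = (0.069444) / (0.13556) = 0.51228.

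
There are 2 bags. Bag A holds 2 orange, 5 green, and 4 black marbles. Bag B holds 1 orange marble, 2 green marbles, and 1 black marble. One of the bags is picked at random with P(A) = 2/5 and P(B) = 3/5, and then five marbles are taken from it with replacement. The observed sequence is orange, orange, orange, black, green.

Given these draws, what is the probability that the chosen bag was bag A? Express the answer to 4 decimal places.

0.2532

Compute the likelihood of the observed sequence for each case: P(data | bag A) = (2/11)(2/11)(2/11)(4/11)(5/11) = 0.00099347; P(data | bag B) = (1/4)(1/4)(1/4)(1/4)(2/4) = 0.0019531.
The prior-weighted likelihoods are 2/5 · 0.00099347 = 0.00039739, 3/5 · 0.0019531 = 0.0011719; summing to 0.0015693.
So P(bag A | data) = (0.00039739) / (0.0015693) = 0.25323.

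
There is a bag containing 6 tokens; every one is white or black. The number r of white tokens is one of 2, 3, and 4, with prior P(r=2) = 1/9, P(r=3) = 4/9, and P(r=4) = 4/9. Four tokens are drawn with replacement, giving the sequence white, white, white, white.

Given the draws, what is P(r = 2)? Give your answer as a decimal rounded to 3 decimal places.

For each hypothesis, P(data | H) works out to: P(data | r = 2) = (2/6)(2/6)(2/6)(2/6) = 0.012346; P(data | r = 3) = (3/6)(3/6)(3/6)(3/6) = 0.0625; P(data | r = 4) = (4/6)(4/6)(4/6)(4/6) = 0.19753.
The prior-weighted likelihoods are 1/9 · 0.012346 = 0.0013717, 4/9 · 0.0625 = 0.027778, 4/9 · 0.19753 = 0.087791; with total 0.11694.
By Bayes' rule, P(r = 2 | data) = (0.0013717) / (0.11694) = 0.01173.

0.012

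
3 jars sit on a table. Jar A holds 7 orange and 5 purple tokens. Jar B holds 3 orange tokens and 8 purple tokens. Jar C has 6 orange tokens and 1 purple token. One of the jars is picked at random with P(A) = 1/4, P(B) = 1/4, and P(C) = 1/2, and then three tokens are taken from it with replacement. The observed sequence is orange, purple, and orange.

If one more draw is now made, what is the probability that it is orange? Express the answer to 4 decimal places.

0.6836

Compute the likelihood of the observed sequence for each case: P(data | jar A) = (7/12)(5/12)(7/12) = 0.14178; P(data | jar B) = (3/11)(8/11)(3/11) = 0.054095; P(data | jar C) = (6/7)(1/7)(6/7) = 0.10496.
Weighting by the prior gives 1/4 · 0.14178 = 0.035446, 1/4 · 0.054095 = 0.013524, 1/2 · 0.10496 = 0.052478; these sum to 0.10145.
Normalising, the posterior is P(jar A | data) = 0.3494, P(jar B | data) = 0.13331, P(jar C | data) = 0.51729.
The predictive probability is P(orange next | data) = (7/12)(0.3494) + (3/11)(0.13331) + (6/7)(0.51729) = 0.68357.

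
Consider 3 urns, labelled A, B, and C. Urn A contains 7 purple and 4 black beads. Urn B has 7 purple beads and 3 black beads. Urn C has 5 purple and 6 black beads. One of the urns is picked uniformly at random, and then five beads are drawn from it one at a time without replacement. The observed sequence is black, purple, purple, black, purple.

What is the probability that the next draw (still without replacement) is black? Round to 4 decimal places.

Compute the likelihood of the observed sequence for each case: P(data | urn A) = (4/11)(7/10)(6/9)(3/8)(5/7) = 0.045455; P(data | urn B) = (3/10)(7/9)(6/8)(2/7)(5/6) = 0.041667; P(data | urn C) = (6/11)(5/10)(4/9)(5/8)(3/7) = 0.032468.
Weighting by the prior gives 1/3 · 0.045455 = 0.015152, 1/3 · 0.041667 = 0.013889, 1/3 · 0.032468 = 0.010823; summing to 0.039863.
Dividing through by the total gives posterior P(urn A | data) = 0.38009, P(urn B | data) = 0.34842, P(urn C | data) = 0.27149.
Averaging over the posterior, P(black next | data) = (1/3)(0.38009) + (1/5)(0.34842) + (2/3)(0.27149) = 0.37738.

0.3774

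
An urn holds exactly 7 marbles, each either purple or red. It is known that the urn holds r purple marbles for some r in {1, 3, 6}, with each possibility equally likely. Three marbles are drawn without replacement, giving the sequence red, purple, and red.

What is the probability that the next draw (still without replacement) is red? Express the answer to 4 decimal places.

0.7273

Under each hypothesis, the probability of the observed sequence is: P(data | r = 1) = (6/7)(1/6)(5/5) = 1/7; P(data | r = 3) = (4/7)(3/6)(3/5) = 6/35; P(data | r = 6) = (1/7)(6/6)(0/5) = 0.
Multiplying each by its prior: 1/3 · 1/7 = 1/21, 1/3 · 6/35 = 2/35, 1/3 · 0 = 0; summing to 11/105.
The posterior is then P(r = 1 | data) = 5/11, P(r = 3 | data) = 6/11, P(r = 6 | data) = 0.
Averaging over the posterior, P(red next | data) = (1)(5/11) + (1/2)(6/11) = 8/11.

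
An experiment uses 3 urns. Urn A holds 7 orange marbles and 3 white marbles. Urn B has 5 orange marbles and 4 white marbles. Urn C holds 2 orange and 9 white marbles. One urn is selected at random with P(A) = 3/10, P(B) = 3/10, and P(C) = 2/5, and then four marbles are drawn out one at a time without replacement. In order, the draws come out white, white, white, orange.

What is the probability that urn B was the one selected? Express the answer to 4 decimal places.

Under each hypothesis, the probability of the observed sequence is: P(data | urn A) = (3/10)(2/9)(1/8)(7/7) = 0.0083333; P(data | urn B) = (4/9)(3/8)(2/7)(5/6) = 0.039683; P(data | urn C) = (9/11)(8/10)(7/9)(2/8) = 0.12727.
Weighting by the prior gives 3/10 · 0.0083333 = 0.0025, 3/10 · 0.039683 = 0.011905, 2/5 · 0.12727 = 0.050909; with total 0.065314.
So P(urn B | data) = (0.011905) / (0.065314) = 0.18227.

0.1823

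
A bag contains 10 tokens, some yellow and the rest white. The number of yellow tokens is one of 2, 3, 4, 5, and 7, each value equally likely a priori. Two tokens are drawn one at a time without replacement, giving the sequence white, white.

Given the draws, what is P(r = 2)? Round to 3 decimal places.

The likelihood of the observed sequence under each hypothesis: P(data | r = 2) = (8/10)(7/9) = 28/45; P(data | r = 3) = (7/10)(6/9) = 7/15; P(data | r = 4) = (6/10)(5/9) = 1/3; P(data | r = 5) = (5/10)(4/9) = 2/9; P(data | r = 7) = (3/10)(2/9) = 1/15.
Multiplying each by its prior: 1/5 · 28/45 = 28/225, 1/5 · 7/15 = 7/75, 1/5 · 1/3 = 1/15, 1/5 · 2/9 = 2/45, 1/5 · 1/15 = 1/75; summing to 77/225.
By Bayes' rule, P(r = 2 | data) = (28/225) / (77/225) = 4/11.

0.364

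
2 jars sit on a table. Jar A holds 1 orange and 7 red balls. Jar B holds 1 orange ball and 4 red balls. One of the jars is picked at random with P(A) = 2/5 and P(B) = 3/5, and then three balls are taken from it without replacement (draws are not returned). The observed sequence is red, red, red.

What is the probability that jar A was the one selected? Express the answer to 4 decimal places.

0.5102

For each hypothesis, P(data | H) works out to: P(data | jar A) = (7/8)(6/7)(5/6) = 5/8; P(data | jar B) = (4/5)(3/4)(2/3) = 2/5.
Weighting by the prior gives 2/5 · 5/8 = 1/4, 3/5 · 2/5 = 6/25; summing to 49/100.
By Bayes' rule, P(jar A | data) = (1/4) / (49/100) = 25/49.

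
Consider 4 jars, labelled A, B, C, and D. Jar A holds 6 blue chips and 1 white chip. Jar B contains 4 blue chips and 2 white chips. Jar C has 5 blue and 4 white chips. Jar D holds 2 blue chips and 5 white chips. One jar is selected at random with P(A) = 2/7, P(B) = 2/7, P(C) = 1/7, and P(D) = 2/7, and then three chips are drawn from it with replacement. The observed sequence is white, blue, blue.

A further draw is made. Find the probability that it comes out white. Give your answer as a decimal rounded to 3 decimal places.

Under each hypothesis, the probability of the observed sequence is: P(data | jar A) = (1/7)(6/7)(6/7) = 0.10496; P(data | jar B) = (2/6)(4/6)(4/6) = 0.14815; P(data | jar C) = (4/9)(5/9)(5/9) = 0.13717; P(data | jar D) = (5/7)(2/7)(2/7) = 0.058309.
The prior-weighted likelihoods are 2/7 · 0.10496 = 0.029988, 2/7 · 0.14815 = 0.042328, 1/7 · 0.13717 = 0.019596, 2/7 · 0.058309 = 0.01666; these sum to 0.10857.
The posterior is then P(jar A | data) = 0.2762, P(jar B | data) = 0.38986, P(jar C | data) = 0.18049, P(jar D | data) = 0.15344.
So P(white next | data) = Σ P(white next | H) P(H | data) = (1/7)(0.2762) + (1/3)(0.38986) + (4/9)(0.18049) + (5/7)(0.15344) = 0.35923.

0.359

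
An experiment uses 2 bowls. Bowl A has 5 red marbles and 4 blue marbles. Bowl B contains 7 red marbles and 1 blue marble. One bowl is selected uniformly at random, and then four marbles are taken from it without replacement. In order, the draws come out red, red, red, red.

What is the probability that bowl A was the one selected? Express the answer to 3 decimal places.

Compute the likelihood of the observed sequence for each case: P(data | bowl A) = (5/9)(4/8)(3/7)(2/6) = 5/126; P(data | bowl B) = (7/8)(6/7)(5/6)(4/5) = 1/2.
Multiplying each by its prior: 1/2 · 5/126 = 5/252, 1/2 · 1/2 = 1/4; summing to 17/63.
Therefore the posterior P(bowl A | data) = (5/252) / (17/63) = 5/68.

0.074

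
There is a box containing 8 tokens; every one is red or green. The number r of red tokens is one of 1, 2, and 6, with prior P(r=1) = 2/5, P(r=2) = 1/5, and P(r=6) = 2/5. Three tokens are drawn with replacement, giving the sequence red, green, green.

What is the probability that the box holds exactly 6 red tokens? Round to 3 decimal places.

0.220

Under each hypothesis, the probability of the observed sequence is: P(data | r = 1) = (1/8)(7/8)(7/8) = 0.095703; P(data | r = 2) = (2/8)(6/8)(6/8) = 0.14062; P(data | r = 6) = (6/8)(2/8)(2/8) = 0.046875.
Weighting by the prior gives 2/5 · 0.095703 = 0.038281, 1/5 · 0.14062 = 0.028125, 2/5 · 0.046875 = 0.01875; these sum to 0.085156.
Hence P(r = 6 | data) = (0.01875) / (0.085156) = 0.22018.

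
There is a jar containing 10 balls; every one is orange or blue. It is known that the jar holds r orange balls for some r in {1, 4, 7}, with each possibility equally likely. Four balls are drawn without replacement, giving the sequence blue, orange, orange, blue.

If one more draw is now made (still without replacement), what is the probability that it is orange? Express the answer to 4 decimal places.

The likelihood of the observed sequence under each hypothesis: P(data | r = 1) = (9/10)(1/9)(0/8) = 0; P(data | r = 4) = (6/10)(4/9)(3/8)(5/7) = 1/14; P(data | r = 7) = (3/10)(7/9)(6/8)(2/7) = 1/20.
The prior-weighted likelihoods are 1/3 · 0 = 0, 1/3 · 1/14 = 1/42, 1/3 · 1/20 = 1/60; summing to 17/420.
Normalising, the posterior is P(r = 1 | data) = 0, P(r = 4 | data) = 10/17, P(r = 7 | data) = 7/17.
Averaging over the posterior, P(orange next | data) = (1/3)(10/17) + (5/6)(7/17) = 55/102.

0.5392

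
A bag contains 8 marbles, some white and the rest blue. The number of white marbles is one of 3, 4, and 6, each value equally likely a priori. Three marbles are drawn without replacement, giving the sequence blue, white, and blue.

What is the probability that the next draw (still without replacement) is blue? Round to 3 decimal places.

Compute the likelihood of the observed sequence for each case: P(data | r = 3) = (5/8)(3/7)(4/6) = 5/28; P(data | r = 4) = (4/8)(4/7)(3/6) = 1/7; P(data | r = 6) = (2/8)(6/7)(1/6) = 1/28.
Multiplying each by its prior: 1/3 · 5/28 = 5/84, 1/3 · 1/7 = 1/21, 1/3 · 1/28 = 1/84; with total 5/42.
Dividing through by the total gives posterior P(r = 3 | data) = 1/2, P(r = 4 | data) = 2/5, P(r = 6 | data) = 1/10.
The predictive probability is P(blue next | data) = (3/5)(1/2) + (2/5)(2/5) + (0)(1/10) = 23/50.

0.460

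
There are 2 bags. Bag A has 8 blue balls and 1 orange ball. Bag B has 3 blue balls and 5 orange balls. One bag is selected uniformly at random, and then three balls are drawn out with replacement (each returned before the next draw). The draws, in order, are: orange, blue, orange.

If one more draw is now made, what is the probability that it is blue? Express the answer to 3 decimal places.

0.411

The likelihood of the observed sequence under each hypothesis: P(data | bag A) = (1/9)(8/9)(1/9) = 0.010974; P(data | bag B) = (5/8)(3/8)(5/8) = 0.14648.
Weighting by the prior gives 1/2 · 0.010974 = 0.005487, 1/2 · 0.14648 = 0.073242; these sum to 0.078729.
Normalising, the posterior is P(bag A | data) = 0.069694, P(bag B | data) = 0.93031.
Averaging over the posterior, P(blue next | data) = (8/9)(0.069694) + (3/8)(0.93031) = 0.41082.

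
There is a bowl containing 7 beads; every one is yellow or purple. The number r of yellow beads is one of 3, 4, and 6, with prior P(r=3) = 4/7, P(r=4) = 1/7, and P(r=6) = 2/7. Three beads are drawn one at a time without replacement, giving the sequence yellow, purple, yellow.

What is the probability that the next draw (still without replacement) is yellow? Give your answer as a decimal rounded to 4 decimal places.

0.5313

The likelihood of the observed sequence under each hypothesis: P(data | r = 3) = (3/7)(4/6)(2/5) = 4/35; P(data | r = 4) = (4/7)(3/6)(3/5) = 6/35; P(data | r = 6) = (6/7)(1/6)(5/5) = 1/7.
Weighting by the prior gives 4/7 · 4/35 = 16/245, 1/7 · 6/35 = 6/245, 2/7 · 1/7 = 2/49; with total 32/245.
Dividing through by the total gives posterior P(r = 3 | data) = 1/2, P(r = 4 | data) = 3/16, P(r = 6 | data) = 5/16.
Averaging over the posterior, P(yellow next | data) = (1/4)(1/2) + (1/2)(3/16) + (1)(5/16) = 17/32.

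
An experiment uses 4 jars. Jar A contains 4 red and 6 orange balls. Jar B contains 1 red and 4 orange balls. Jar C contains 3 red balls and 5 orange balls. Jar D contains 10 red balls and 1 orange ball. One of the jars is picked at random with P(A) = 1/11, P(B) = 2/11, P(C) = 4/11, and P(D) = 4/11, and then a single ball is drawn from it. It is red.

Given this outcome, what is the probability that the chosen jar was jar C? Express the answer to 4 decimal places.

Compute the likelihood of this draw for each case: P(data | jar A) = (4/10) = 0.4; P(data | jar B) = (1/5) = 0.2; P(data | jar C) = (3/8) = 0.375; P(data | jar D) = (10/11) = 0.90909.
Weighting by the prior gives 1/11 · 0.4 = 0.036364, 2/11 · 0.2 = 0.036364, 4/11 · 0.375 = 0.13636, 4/11 · 0.90909 = 0.33058; these sum to 0.53967.
Hence P(jar C | data) = (0.13636) / (0.53967) = 0.25268.

0.2527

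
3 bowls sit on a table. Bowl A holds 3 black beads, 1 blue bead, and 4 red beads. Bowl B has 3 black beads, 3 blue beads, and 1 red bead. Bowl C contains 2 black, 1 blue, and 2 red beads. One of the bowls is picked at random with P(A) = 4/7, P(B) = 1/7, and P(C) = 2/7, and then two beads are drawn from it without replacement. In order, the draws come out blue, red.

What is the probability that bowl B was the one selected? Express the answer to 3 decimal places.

0.128

Compute the likelihood of the observed sequence for each case: P(data | bowl A) = (1/8)(4/7) = 1/14; P(data | bowl B) = (3/7)(1/6) = 1/14; P(data | bowl C) = (1/5)(2/4) = 1/10.
The prior-weighted likelihoods are 4/7 · 1/14 = 2/49, 1/7 · 1/14 = 1/98, 2/7 · 1/10 = 1/35; summing to 39/490.
By Bayes' rule, P(bowl B | data) = (1/98) / (39/490) = 5/39.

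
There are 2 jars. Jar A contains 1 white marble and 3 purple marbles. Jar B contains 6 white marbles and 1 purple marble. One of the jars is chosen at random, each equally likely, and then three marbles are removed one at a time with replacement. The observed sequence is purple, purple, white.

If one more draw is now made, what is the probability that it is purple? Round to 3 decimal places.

0.683

For each hypothesis, P(data | H) works out to: P(data | jar A) = (3/4)(3/4)(1/4) = 0.14062; P(data | jar B) = (1/7)(1/7)(6/7) = 0.017493.
Multiplying each by its prior: 1/2 · 0.14062 = 0.070312, 1/2 · 0.017493 = 0.0087464; with total 0.079059.
Dividing through by the total gives posterior P(jar A | data) = 0.88937, P(jar B | data) = 0.11063.
Averaging over the posterior, P(purple next | data) = (3/4)(0.88937) + (1/7)(0.11063) = 0.68283.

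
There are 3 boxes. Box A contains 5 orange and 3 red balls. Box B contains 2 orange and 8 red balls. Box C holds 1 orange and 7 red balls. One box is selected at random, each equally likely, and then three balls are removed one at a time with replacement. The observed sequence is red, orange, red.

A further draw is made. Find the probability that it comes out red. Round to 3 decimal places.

Compute the likelihood of the observed sequence for each case: P(data | box A) = (3/8)(5/8)(3/8) = 0.087891; P(data | box B) = (8/10)(2/10)(8/10) = 0.128; P(data | box C) = (7/8)(1/8)(7/8) = 0.095703.
Multiplying each by its prior: 1/3 · 0.087891 = 0.029297, 1/3 · 0.128 = 0.042667, 1/3 · 0.095703 = 0.031901; summing to 0.10386.
Dividing through by the total gives posterior P(box A | data) = 0.28207, P(box B | data) = 0.41079, P(box C | data) = 0.30714.
So P(red next | data) = Σ P(red next | H) P(H | data) = (3/8)(0.28207) + (4/5)(0.41079) + (7/8)(0.30714) = 0.70316.

0.703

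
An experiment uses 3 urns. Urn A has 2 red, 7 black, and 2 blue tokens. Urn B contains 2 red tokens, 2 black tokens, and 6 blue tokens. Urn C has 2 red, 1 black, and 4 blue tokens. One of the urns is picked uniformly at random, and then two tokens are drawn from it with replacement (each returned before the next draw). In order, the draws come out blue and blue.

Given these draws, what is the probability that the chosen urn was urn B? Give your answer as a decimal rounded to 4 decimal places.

0.5003

The likelihood of the observed sequence under each hypothesis: P(data | urn A) = (2/11)(2/11) = 0.033058; P(data | urn B) = (6/10)(6/10) = 0.36; P(data | urn C) = (4/7)(4/7) = 0.32653.
Multiplying each by its prior: 1/3 · 0.033058 = 0.011019, 1/3 · 0.36 = 0.12, 1/3 · 0.32653 = 0.10884; these sum to 0.23986.
Therefore the posterior P(urn B | data) = (0.12) / (0.23986) = 0.50029.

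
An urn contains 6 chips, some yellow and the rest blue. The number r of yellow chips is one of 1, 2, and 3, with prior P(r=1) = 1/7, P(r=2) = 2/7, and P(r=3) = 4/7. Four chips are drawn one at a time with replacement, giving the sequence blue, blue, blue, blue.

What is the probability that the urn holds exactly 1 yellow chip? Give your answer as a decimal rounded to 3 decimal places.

0.428

The likelihood of the observed sequence under each hypothesis: P(data | r = 1) = (5/6)(5/6)(5/6)(5/6) = 0.48225; P(data | r = 2) = (4/6)(4/6)(4/6)(4/6) = 0.19753; P(data | r = 3) = (3/6)(3/6)(3/6)(3/6) = 0.0625.
Weighting by the prior gives 1/7 · 0.48225 = 0.068893, 2/7 · 0.19753 = 0.056437, 4/7 · 0.0625 = 0.035714; summing to 0.16104.
By Bayes' rule, P(r = 1 | data) = (0.068893) / (0.16104) = 0.42779.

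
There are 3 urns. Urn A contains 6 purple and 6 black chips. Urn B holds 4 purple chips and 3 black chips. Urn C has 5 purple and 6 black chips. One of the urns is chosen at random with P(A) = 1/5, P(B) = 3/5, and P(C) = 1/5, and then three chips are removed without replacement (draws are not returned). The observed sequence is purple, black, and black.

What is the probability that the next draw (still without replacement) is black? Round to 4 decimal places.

Under each hypothesis, the probability of the observed sequence is: P(data | urn A) = (6/12)(6/11)(5/10) = 0.13636; P(data | urn B) = (4/7)(3/6)(2/5) = 0.11429; P(data | urn C) = (5/11)(6/10)(5/9) = 0.15152.
Weighting by the prior gives 1/5 · 0.13636 = 0.027273, 3/5 · 0.11429 = 0.068571, 1/5 · 0.15152 = 0.030303; summing to 0.12615.
Normalising, the posterior is P(urn A | data) = 0.2162, P(urn B | data) = 0.54358, P(urn C | data) = 0.24022.
Averaging over the posterior, P(black next | data) = (4/9)(0.2162) + (1/4)(0.54358) + (1/2)(0.24022) = 0.35209.

0.3521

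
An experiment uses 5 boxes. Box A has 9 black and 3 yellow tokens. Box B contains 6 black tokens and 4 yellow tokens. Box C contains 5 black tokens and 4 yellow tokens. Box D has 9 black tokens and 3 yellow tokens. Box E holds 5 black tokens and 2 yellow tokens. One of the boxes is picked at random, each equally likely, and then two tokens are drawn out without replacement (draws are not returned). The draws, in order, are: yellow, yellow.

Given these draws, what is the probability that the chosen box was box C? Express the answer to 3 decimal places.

Under each hypothesis, the probability of the observed sequence is: P(data | box A) = (3/12)(2/11) = 0.045455; P(data | box B) = (4/10)(3/9) = 0.13333; P(data | box C) = (4/9)(3/8) = 0.16667; P(data | box D) = (3/12)(2/11) = 0.045455; P(data | box E) = (2/7)(1/6) = 0.047619.
Multiplying each by its prior: 1/5 · 0.045455 = 0.0090909, 1/5 · 0.13333 = 0.026667, 1/5 · 0.16667 = 0.033333, 1/5 · 0.045455 = 0.0090909, 1/5 · 0.047619 = 0.0095238; with total 0.087706.
Hence P(box C | data) = (0.033333) / (0.087706) = 0.38006.

0.380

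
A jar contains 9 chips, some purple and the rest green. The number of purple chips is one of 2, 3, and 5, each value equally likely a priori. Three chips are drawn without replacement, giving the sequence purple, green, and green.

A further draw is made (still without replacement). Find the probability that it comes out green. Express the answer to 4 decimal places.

0.6410

Under each hypothesis, the probability of the observed sequence is: P(data | r = 2) = (2/9)(7/8)(6/7) = 1/6; P(data | r = 3) = (3/9)(6/8)(5/7) = 5/28; P(data | r = 5) = (5/9)(4/8)(3/7) = 5/42.
The prior-weighted likelihoods are 1/3 · 1/6 = 1/18, 1/3 · 5/28 = 5/84, 1/3 · 5/42 = 5/126; these sum to 13/84.
The posterior is then P(r = 2 | data) = 14/39, P(r = 3 | data) = 5/13, P(r = 5 | data) = 10/39.
So P(green next | data) = Σ P(green next | H) P(H | data) = (5/6)(14/39) + (2/3)(5/13) + (1/3)(10/39) = 25/39.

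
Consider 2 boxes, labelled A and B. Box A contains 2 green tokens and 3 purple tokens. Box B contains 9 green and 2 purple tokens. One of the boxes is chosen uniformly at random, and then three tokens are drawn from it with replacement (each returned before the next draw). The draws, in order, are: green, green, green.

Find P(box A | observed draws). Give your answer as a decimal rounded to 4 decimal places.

0.1046

The likelihood of the observed sequence under each hypothesis: P(data | box A) = (2/5)(2/5)(2/5) = 0.064; P(data | box B) = (9/11)(9/11)(9/11) = 0.54771.
The prior-weighted likelihoods are 1/2 · 0.064 = 0.032, 1/2 · 0.54771 = 0.27385; these sum to 0.30585.
By Bayes' rule, P(box A | data) = (0.032) / (0.30585) = 0.10462.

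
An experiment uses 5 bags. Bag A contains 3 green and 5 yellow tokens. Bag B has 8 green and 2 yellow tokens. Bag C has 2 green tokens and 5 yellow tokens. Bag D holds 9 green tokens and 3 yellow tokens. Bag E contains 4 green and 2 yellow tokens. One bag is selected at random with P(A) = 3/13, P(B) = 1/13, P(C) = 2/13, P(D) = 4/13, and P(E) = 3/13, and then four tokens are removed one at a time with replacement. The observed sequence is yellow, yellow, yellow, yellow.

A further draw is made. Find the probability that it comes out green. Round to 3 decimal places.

The likelihood of the observed sequence under each hypothesis: P(data | bag A) = (5/8)(5/8)(5/8)(5/8) = 0.15259; P(data | bag B) = (2/10)(2/10)(2/10)(2/10) = 0.0016; P(data | bag C) = (5/7)(5/7)(5/7)(5/7) = 0.26031; P(data | bag D) = (3/12)(3/12)(3/12)(3/12) = 0.0039062; P(data | bag E) = (2/6)(2/6)(2/6)(2/6) = 0.012346.
Weighting by the prior gives 3/13 · 0.15259 = 0.035213, 1/13 · 0.0016 = 0.00012308, 2/13 · 0.26031 = 0.040047, 4/13 · 0.0039062 = 0.0012019, 3/13 · 0.012346 = 0.002849; with total 0.079434.
Normalising, the posterior is P(bag A | data) = 0.44329, P(bag B | data) = 0.0015494, P(bag C | data) = 0.50416, P(bag D | data) = 0.015131, P(bag E | data) = 0.035866.
So P(green next | data) = Σ P(green next | H) P(H | data) = (3/8)(0.44329) + (4/5)(0.0015494) + (2/7)(0.50416) + (3/4)(0.015131) + (2/3)(0.035866) = 0.34678.

0.347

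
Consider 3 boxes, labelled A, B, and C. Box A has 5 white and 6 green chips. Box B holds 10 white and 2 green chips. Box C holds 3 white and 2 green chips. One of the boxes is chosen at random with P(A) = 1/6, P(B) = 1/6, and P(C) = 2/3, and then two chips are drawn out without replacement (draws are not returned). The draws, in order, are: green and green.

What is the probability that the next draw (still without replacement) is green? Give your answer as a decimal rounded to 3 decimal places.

The likelihood of the observed sequence under each hypothesis: P(data | box A) = (6/11)(5/10) = 0.27273; P(data | box B) = (2/12)(1/11) = 0.015152; P(data | box C) = (2/5)(1/4) = 0.1.
Weighting by the prior gives 1/6 · 0.27273 = 0.045455, 1/6 · 0.015152 = 0.0025253, 2/3 · 0.1 = 0.066667; with total 0.11465.
The posterior is then P(box A | data) = 0.39648, P(box B | data) = 0.022026, P(box C | data) = 0.5815.
So P(green next | data) = Σ P(green next | H) P(H | data) = (4/9)(0.39648) + (0)(0.022026) + (0)(0.5815) = 0.17621.

0.176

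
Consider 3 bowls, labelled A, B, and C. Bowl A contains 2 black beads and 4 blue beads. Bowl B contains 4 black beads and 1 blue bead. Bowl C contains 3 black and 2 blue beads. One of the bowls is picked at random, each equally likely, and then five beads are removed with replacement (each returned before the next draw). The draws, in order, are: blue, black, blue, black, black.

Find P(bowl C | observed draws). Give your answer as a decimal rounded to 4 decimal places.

Under each hypothesis, the probability of the observed sequence is: P(data | bowl A) = (4/6)(2/6)(4/6)(2/6)(2/6) = 0.016461; P(data | bowl B) = (1/5)(4/5)(1/5)(4/5)(4/5) = 0.02048; P(data | bowl C) = (2/5)(3/5)(2/5)(3/5)(3/5) = 0.03456.
Weighting by the prior gives 1/3 · 0.016461 = 0.005487, 1/3 · 0.02048 = 0.0068267, 1/3 · 0.03456 = 0.01152; with total 0.023834.
Therefore the posterior P(bowl C | data) = (0.01152) / (0.023834) = 0.48335.

0.4834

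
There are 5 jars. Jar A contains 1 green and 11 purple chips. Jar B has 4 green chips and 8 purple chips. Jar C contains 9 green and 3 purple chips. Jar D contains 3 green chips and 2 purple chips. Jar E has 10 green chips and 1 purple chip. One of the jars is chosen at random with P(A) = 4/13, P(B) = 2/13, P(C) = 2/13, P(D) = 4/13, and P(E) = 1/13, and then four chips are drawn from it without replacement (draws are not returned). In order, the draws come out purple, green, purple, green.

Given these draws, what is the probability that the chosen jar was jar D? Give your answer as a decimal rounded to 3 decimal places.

For each hypothesis, P(data | H) works out to: P(data | jar A) = (11/12)(1/11)(10/10)(0/9) = 0; P(data | jar B) = (8/12)(4/11)(7/10)(3/9) = 0.056566; P(data | jar C) = (3/12)(9/11)(2/10)(8/9) = 0.036364; P(data | jar D) = (2/5)(3/4)(1/3)(2/2) = 0.1; P(data | jar E) = (1/11)(10/10)(0/9) = 0.
Weighting by the prior gives 4/13 · 0 = 0, 2/13 · 0.056566 = 0.0087024, 2/13 · 0.036364 = 0.0055944, 4/13 · 0.1 = 0.030769, 1/13 · 0 = 0; these sum to 0.045066.
By Bayes' rule, P(jar D | data) = (0.030769) / (0.045066) = 0.68276.

0.683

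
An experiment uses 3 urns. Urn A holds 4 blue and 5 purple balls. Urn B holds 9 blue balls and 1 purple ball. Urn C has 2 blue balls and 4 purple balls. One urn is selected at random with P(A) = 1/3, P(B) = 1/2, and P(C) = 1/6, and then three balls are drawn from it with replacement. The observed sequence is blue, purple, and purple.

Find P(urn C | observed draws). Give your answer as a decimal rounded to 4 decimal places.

0.3296

For each hypothesis, P(data | H) works out to: P(data | urn A) = (4/9)(5/9)(5/9) = 0.13717; P(data | urn B) = (9/10)(1/10)(1/10) = 0.009; P(data | urn C) = (2/6)(4/6)(4/6) = 0.14815.
Weighting by the prior gives 1/3 · 0.13717 = 0.045725, 1/2 · 0.009 = 0.0045, 1/6 · 0.14815 = 0.024691; these sum to 0.074916.
By Bayes' rule, P(urn C | data) = (0.024691) / (0.074916) = 0.32959.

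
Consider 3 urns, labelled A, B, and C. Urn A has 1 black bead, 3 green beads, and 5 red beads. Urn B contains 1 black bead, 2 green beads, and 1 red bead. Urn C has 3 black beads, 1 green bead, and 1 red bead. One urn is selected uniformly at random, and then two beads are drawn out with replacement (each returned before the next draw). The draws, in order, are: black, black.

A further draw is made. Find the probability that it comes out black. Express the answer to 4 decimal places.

For each hypothesis, P(data | H) works out to: P(data | urn A) = (1/9)(1/9) = 0.012346; P(data | urn B) = (1/4)(1/4) = 0.0625; P(data | urn C) = (3/5)(3/5) = 0.36.
The prior-weighted likelihoods are 1/3 · 0.012346 = 0.0041152, 1/3 · 0.0625 = 0.020833, 1/3 · 0.36 = 0.12; with total 0.14495.
Normalising, the posterior is P(urn A | data) = 0.028391, P(urn B | data) = 0.14373, P(urn C | data) = 0.82788.
The predictive probability is P(black next | data) = (1/9)(0.028391) + (1/4)(0.14373) + (3/5)(0.82788) = 0.53581.

0.5358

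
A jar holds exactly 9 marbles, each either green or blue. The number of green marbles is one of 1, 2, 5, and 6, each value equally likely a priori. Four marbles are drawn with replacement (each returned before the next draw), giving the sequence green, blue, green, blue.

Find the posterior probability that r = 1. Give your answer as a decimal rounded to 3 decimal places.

0.065

Under each hypothesis, the probability of the observed sequence is: P(data | r = 1) = (1/9)(8/9)(1/9)(8/9) = 0.0097546; P(data | r = 2) = (2/9)(7/9)(2/9)(7/9) = 0.029873; P(data | r = 5) = (5/9)(4/9)(5/9)(4/9) = 0.060966; P(data | r = 6) = (6/9)(3/9)(6/9)(3/9) = 0.049383.
Weighting by the prior gives 1/4 · 0.0097546 = 0.0024387, 1/4 · 0.029873 = 0.0074684, 1/4 · 0.060966 = 0.015242, 1/4 · 0.049383 = 0.012346; with total 0.037494.
So P(r = 1 | data) = (0.0024387) / (0.037494) = 0.065041.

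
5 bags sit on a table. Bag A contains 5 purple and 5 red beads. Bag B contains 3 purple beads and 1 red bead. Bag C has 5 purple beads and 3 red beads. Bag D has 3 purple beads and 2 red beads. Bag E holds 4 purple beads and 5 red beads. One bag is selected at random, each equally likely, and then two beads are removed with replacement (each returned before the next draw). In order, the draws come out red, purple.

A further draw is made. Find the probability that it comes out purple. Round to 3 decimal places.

Compute the likelihood of the observed sequence for each case: P(data | bag A) = (5/10)(5/10) = 0.25; P(data | bag B) = (1/4)(3/4) = 0.1875; P(data | bag C) = (3/8)(5/8) = 0.23438; P(data | bag D) = (2/5)(3/5) = 0.24; P(data | bag E) = (5/9)(4/9) = 0.24691.
Weighting by the prior gives 1/5 · 0.25 = 0.05, 1/5 · 0.1875 = 0.0375, 1/5 · 0.23438 = 0.046875, 1/5 · 0.24 = 0.048, 1/5 · 0.24691 = 0.049383; summing to 0.23176.
Dividing through by the total gives posterior P(bag A | data) = 0.21574, P(bag B | data) = 0.16181, P(bag C | data) = 0.20226, P(bag D | data) = 0.20711, P(bag E | data) = 0.21308.
Averaging over the posterior, P(purple next | data) = (1/2)(0.21574) + (3/4)(0.16181) + (5/8)(0.20226) + (3/5)(0.20711) + (4/9)(0.21308) = 0.57461.

0.575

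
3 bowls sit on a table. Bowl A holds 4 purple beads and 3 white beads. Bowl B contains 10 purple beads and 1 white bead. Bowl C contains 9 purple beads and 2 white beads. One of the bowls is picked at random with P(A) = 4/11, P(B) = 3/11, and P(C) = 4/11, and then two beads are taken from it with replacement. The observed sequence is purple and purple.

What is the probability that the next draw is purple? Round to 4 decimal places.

Compute the likelihood of the observed sequence for each case: P(data | bowl A) = (4/7)(4/7) = 0.32653; P(data | bowl B) = (10/11)(10/11) = 0.82645; P(data | bowl C) = (9/11)(9/11) = 0.66942.
The prior-weighted likelihoods are 4/11 · 0.32653 = 0.11874, 3/11 · 0.82645 = 0.22539, 4/11 · 0.66942 = 0.24343; summing to 0.58756.
Dividing through by the total gives posterior P(bowl A | data) = 0.20209, P(bowl B | data) = 0.38361, P(bowl C | data) = 0.4143.
The predictive probability is P(purple next | data) = (4/7)(0.20209) + (10/11)(0.38361) + (9/11)(0.4143) = 0.80319.

0.8032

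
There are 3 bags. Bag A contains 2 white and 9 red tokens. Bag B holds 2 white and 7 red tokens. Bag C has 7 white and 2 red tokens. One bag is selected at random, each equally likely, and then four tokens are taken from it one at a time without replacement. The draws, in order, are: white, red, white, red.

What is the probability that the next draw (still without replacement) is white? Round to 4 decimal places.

Under each hypothesis, the probability of the observed sequence is: P(data | bag A) = (2/11)(9/10)(1/9)(8/8) = 0.018182; P(data | bag B) = (2/9)(7/8)(1/7)(6/6) = 0.027778; P(data | bag C) = (7/9)(2/8)(6/7)(1/6) = 0.027778.
Weighting by the prior gives 1/3 · 0.018182 = 0.0060606, 1/3 · 0.027778 = 0.0092593, 1/3 · 0.027778 = 0.0092593; these sum to 0.024579.
Normalising, the posterior is P(bag A | data) = 0.24658, P(bag B | data) = 0.37671, P(bag C | data) = 0.37671.
So P(white next | data) = Σ P(white next | H) P(H | data) = (0)(0.24658) + (0)(0.37671) + (1)(0.37671) = 0.37671.

0.3767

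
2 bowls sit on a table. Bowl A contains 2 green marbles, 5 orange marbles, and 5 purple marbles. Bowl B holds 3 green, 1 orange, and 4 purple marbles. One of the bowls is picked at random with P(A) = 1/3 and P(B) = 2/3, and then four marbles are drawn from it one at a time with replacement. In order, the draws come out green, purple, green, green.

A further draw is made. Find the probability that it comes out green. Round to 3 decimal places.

0.368

For each hypothesis, P(data | H) works out to: P(data | bowl A) = (2/12)(5/12)(2/12)(2/12) = 0.001929; P(data | bowl B) = (3/8)(4/8)(3/8)(3/8) = 0.026367.
Multiplying each by its prior: 1/3 · 0.001929 = 0.000643, 2/3 · 0.026367 = 0.017578; summing to 0.018221.
Normalising, the posterior is P(bowl A | data) = 0.035289, P(bowl B | data) = 0.96471.
The predictive probability is P(green next | data) = (1/6)(0.035289) + (3/8)(0.96471) = 0.36765.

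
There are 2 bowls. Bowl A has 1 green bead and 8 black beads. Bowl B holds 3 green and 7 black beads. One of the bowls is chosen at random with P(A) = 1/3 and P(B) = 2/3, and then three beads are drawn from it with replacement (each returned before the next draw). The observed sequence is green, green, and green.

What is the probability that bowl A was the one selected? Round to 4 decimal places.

0.0248

For each hypothesis, P(data | H) works out to: P(data | bowl A) = (1/9)(1/9)(1/9) = 0.0013717; P(data | bowl B) = (3/10)(3/10)(3/10) = 0.027.
The prior-weighted likelihoods are 1/3 · 0.0013717 = 0.00045725, 2/3 · 0.027 = 0.018; these sum to 0.018457.
So P(bowl A | data) = (0.00045725) / (0.018457) = 0.024773.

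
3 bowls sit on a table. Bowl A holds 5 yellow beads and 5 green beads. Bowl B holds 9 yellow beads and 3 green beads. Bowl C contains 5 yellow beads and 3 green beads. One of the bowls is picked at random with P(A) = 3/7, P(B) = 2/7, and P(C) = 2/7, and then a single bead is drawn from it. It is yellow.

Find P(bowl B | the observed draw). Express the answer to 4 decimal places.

Compute the likelihood of this draw for each case: P(data | bowl A) = (5/10) = 1/2; P(data | bowl B) = (9/12) = 3/4; P(data | bowl C) = (5/8) = 5/8.
Multiplying each by its prior: 3/7 · 1/2 = 3/14, 2/7 · 3/4 = 3/14, 2/7 · 5/8 = 5/28; these sum to 17/28.
By Bayes' rule, P(bowl B | data) = (3/14) / (17/28) = 6/17.

0.3529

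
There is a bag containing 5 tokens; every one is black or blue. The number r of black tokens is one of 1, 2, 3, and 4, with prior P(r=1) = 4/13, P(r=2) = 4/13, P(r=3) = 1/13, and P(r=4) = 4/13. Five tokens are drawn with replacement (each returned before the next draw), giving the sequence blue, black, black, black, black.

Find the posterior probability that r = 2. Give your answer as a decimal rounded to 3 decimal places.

Under each hypothesis, the probability of the observed sequence is: P(data | r = 1) = (4/5)(1/5)(1/5)(1/5)(1/5) = 0.00128; P(data | r = 2) = (3/5)(2/5)(2/5)(2/5)(2/5) = 0.01536; P(data | r = 3) = (2/5)(3/5)(3/5)(3/5)(3/5) = 0.05184; P(data | r = 4) = (1/5)(4/5)(4/5)(4/5)(4/5) = 0.08192.
The prior-weighted likelihoods are 4/13 · 0.00128 = 0.00039385, 4/13 · 0.01536 = 0.0047262, 1/13 · 0.05184 = 0.0039877, 4/13 · 0.08192 = 0.025206; these sum to 0.034314.
Hence P(r = 2 | data) = (0.0047262) / (0.034314) = 0.13773.

0.138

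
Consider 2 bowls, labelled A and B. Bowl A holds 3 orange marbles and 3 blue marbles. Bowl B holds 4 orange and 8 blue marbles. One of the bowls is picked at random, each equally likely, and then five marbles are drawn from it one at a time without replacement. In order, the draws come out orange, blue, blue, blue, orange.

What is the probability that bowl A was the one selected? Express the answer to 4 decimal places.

Compute the likelihood of the observed sequence for each case: P(data | bowl A) = (3/6)(3/5)(2/4)(1/3)(2/2) = 0.05; P(data | bowl B) = (4/12)(8/11)(7/10)(6/9)(3/8) = 0.042424.
Weighting by the prior gives 1/2 · 0.05 = 0.025, 1/2 · 0.042424 = 0.021212; with total 0.046212.
So P(bowl A | data) = (0.025) / (0.046212) = 0.54098.

0.5410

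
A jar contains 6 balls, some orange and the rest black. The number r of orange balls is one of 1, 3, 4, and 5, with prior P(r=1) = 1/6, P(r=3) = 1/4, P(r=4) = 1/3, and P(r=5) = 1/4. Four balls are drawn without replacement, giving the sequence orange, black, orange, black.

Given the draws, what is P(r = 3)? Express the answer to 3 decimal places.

0.529

Under each hypothesis, the probability of the observed sequence is: P(data | r = 1) = (1/6)(5/5)(0/4) = 0; P(data | r = 3) = (3/6)(3/5)(2/4)(2/3) = 1/10; P(data | r = 4) = (4/6)(2/5)(3/4)(1/3) = 1/15; P(data | r = 5) = (5/6)(1/5)(4/4)(0/3) = 0.
Weighting by the prior gives 1/6 · 0 = 0, 1/4 · 1/10 = 1/40, 1/3 · 1/15 = 1/45, 1/4 · 0 = 0; with total 17/360.
By Bayes' rule, P(r = 3 | data) = (1/40) / (17/360) = 9/17.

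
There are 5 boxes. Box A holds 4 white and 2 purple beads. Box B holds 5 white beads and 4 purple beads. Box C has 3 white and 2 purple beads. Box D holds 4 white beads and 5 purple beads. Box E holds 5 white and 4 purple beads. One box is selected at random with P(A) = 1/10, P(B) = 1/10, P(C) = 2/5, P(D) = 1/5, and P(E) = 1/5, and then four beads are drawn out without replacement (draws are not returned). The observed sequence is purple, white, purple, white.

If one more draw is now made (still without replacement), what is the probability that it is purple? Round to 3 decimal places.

0.221

For each hypothesis, P(data | H) works out to: P(data | box A) = (2/6)(4/5)(1/4)(3/3) = 0.066667; P(data | box B) = (4/9)(5/8)(3/7)(4/6) = 0.079365; P(data | box C) = (2/5)(3/4)(1/3)(2/2) = 0.1; P(data | box D) = (5/9)(4/8)(4/7)(3/6) = 0.079365; P(data | box E) = (4/9)(5/8)(3/7)(4/6) = 0.079365.
Multiplying each by its prior: 1/10 · 0.066667 = 0.0066667, 1/10 · 0.079365 = 0.0079365, 2/5 · 0.1 = 0.04, 1/5 · 0.079365 = 0.015873, 1/5 · 0.079365 = 0.015873; with total 0.086349.
Dividing through by the total gives posterior P(box A | data) = 0.077206, P(box B | data) = 0.091912, P(box C | data) = 0.46324, P(box D | data) = 0.18382, P(box E | data) = 0.18382.
The predictive probability is P(purple next | data) = (0)(0.077206) + (2/5)(0.091912) + (0)(0.46324) + (3/5)(0.18382) + (2/5)(0.18382) = 0.22059.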